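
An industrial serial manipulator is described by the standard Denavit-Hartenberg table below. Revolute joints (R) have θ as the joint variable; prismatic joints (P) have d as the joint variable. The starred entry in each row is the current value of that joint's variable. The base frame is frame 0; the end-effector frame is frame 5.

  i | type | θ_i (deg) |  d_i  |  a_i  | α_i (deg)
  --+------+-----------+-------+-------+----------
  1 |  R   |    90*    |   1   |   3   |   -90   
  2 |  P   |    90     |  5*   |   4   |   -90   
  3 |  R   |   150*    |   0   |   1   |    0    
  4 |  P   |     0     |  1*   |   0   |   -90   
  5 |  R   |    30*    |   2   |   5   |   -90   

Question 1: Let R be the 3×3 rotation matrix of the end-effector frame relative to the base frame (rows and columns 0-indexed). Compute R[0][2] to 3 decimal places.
-0.250

End-effector z-axis (col 2 of R) = (-0.2500,0.8660,-0.4330)
R[0][2] = -0.2500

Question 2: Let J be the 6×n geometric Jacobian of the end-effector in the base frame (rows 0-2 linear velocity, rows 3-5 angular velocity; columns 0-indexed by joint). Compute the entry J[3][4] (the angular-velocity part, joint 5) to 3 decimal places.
axis z_4 = (-0.8660,0.0000,0.5000); lever o_n−o_4 = (0.4330,2.5000,4.7500)
cross product → J_v[:, 4] = (-1.2500,4.3301,-2.1651)
J_ω[:, 4] = z_4
entry J[3][4] = -0.8660

-0.866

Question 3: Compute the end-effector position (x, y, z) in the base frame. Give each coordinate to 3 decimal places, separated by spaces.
after link 1: o_1 = (0.0000, 3.0000, 1.0000)
after link 2: o_2 = (-5.0000, 3.0000, -3.0000)
after link 3: o_3 = (-4.5000, 3.0000, -2.1340)
after link 4: o_4 = (-4.5000, 2.0000, -2.1340)
after link 5: o_5 = (-4.0670, 4.5000, 2.6160)

-4.067 4.500 2.616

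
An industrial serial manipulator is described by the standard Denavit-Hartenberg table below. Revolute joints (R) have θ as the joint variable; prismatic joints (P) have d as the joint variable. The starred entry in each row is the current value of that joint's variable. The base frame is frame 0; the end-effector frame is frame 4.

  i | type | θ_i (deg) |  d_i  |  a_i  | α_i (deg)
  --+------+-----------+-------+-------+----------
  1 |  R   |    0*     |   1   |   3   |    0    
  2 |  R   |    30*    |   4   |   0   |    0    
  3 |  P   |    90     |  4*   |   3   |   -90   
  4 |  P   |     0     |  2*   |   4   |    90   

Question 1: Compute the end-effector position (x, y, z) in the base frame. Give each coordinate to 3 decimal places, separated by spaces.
after link 1: o_1 = (3.0000, 0.0000, 1.0000)
after link 2: o_2 = (3.0000, 0.0000, 5.0000)
after link 3: o_3 = (1.5000, 2.5981, 9.0000)
after link 4: o_4 = (-2.2321, 5.0622, 9.0000)

-2.232 5.062 9.000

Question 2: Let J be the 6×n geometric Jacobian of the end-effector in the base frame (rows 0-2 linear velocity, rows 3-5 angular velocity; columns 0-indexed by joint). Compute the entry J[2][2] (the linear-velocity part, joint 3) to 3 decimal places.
prismatic axis z_2 = (0.0000,0.0000,1.0000)
J_v[:, 2] = z_2; J_ω[:, 2] = (0,0,0)
entry J[2][2] = 1.0000

1.000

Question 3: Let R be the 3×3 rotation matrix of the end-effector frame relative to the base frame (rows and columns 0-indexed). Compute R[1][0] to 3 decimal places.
0.866

End-effector x-axis (col 0 of R) = (-0.5000,0.8660,0.0000)
R[1][0] = 0.8660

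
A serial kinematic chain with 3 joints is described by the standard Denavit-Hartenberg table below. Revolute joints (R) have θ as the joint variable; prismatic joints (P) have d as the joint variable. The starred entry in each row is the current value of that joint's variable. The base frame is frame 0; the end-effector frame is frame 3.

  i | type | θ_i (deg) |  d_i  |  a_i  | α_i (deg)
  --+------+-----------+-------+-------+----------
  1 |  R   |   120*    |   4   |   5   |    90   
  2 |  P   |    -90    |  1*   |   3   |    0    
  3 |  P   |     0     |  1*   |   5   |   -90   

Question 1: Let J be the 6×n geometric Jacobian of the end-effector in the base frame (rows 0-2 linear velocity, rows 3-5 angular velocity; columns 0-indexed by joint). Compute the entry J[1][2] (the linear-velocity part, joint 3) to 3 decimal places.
prismatic axis z_2 = (0.8660,0.5000,0.0000)
J_v[:, 2] = z_2; J_ω[:, 2] = (0,0,0)
entry J[1][2] = 0.5000

0.500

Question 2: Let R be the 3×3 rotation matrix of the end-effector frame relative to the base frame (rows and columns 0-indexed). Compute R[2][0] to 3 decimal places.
End-effector x-axis (col 0 of R) = (0.0000,0.0000,-1.0000)
R[2][0] = -1.0000

-1.000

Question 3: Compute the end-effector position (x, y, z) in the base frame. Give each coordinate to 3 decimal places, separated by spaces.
-0.768 5.330 -4.000

after link 1: o_1 = (-2.5000, 4.3301, 4.0000)
after link 2: o_2 = (-1.6340, 4.8301, 1.0000)
after link 3: o_3 = (-0.7679, 5.3301, -4.0000)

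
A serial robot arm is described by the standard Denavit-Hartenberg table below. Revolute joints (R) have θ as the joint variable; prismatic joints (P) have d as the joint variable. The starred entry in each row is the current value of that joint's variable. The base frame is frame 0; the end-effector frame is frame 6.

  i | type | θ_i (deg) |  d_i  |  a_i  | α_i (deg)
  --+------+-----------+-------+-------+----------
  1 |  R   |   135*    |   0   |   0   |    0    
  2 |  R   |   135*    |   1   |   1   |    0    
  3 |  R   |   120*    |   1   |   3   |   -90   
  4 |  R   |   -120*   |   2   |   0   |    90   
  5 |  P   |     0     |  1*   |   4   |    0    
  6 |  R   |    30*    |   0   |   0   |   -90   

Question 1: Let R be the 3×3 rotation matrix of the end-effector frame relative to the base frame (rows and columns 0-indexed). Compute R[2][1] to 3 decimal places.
End-effector y-axis (col 1 of R) = (0.7500,0.4330,0.5000)
R[2][1] = 0.5000

0.500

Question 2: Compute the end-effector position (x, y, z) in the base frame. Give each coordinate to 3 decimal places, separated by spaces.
after link 1: o_1 = (0.0000, 0.0000, 0.0000)
after link 2: o_2 = (-0.0000, -1.0000, 1.0000)
after link 3: o_3 = (2.5981, 0.5000, 2.0000)
after link 4: o_4 = (1.5981, 2.2321, 2.0000)
after link 5: o_5 = (-0.8840, 0.7990, 4.9641)
after link 6: o_6 = (-0.8840, 0.7990, 4.9641)

-0.884 0.799 4.964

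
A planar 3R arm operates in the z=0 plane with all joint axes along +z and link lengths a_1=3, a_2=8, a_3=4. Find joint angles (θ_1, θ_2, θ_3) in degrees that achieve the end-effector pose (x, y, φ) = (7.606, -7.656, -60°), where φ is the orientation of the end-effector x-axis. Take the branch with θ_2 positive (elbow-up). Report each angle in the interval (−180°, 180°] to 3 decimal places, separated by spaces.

-135.002 120.001 -44.999

wrist centre = target − a_3·(cos φ, sin φ) = (5.6060, -4.1919)
cos θ_2 = (48.9992−3²−8²)/(2·3·8) = -0.5000; θ_2 = 120.0010° (elbow-up)
β = atan2(-4.1919,5.6060) = -36.7874°; ψ = atan2(6.9281,-1.0001) = 98.2143°
θ_1 = β − ψ = -135.0017°
θ_3 = φ − θ_1 − θ_2 = -44.9993° (wrapped to (-180°,180°])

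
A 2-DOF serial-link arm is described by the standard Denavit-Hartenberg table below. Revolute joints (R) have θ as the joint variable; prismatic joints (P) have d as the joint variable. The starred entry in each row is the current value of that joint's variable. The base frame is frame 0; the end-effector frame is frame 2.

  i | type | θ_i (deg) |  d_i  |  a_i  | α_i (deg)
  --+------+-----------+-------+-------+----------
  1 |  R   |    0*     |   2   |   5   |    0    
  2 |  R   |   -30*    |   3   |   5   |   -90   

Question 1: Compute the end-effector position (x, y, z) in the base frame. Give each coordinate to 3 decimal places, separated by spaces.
9.330 -2.500 5.000

after link 1: o_1 = (5.0000, 0.0000, 2.0000)
after link 2: o_2 = (9.3301, -2.5000, 5.0000)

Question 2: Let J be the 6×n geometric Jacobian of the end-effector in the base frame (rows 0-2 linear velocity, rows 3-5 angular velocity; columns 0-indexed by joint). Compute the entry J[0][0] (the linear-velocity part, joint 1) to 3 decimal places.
2.500

axis z_0 = ẑ; lever o_n−o_0 = (9.3301,-2.5000,5.0000)
cross product → J_v[:, 0] = (2.5000,9.3301,-0.0000)
J_ω[:, 0] = z_0
entry J[0][0] = 2.5000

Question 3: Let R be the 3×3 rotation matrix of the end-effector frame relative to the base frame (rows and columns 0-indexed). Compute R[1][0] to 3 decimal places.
-0.500

End-effector x-axis (col 0 of R) = (0.8660,-0.5000,0.0000)
R[1][0] = -0.5000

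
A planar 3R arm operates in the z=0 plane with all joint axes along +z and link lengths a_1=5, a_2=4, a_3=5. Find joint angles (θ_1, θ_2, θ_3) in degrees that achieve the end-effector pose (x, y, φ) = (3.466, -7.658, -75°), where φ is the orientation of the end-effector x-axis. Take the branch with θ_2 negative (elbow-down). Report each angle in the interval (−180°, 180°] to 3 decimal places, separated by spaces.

wrist centre = target − a_3·(cos φ, sin φ) = (2.1719, -2.8284)
cos θ_2 = (12.7169−5²−4²)/(2·5·4) = -0.7071; θ_2 = -134.9977° (elbow-down)
β = atan2(-2.8284,2.1719) = -52.4794°; ψ = atan2(-2.8285,2.1717) = -52.4838°
θ_1 = β − ψ = 0.0044°
θ_3 = φ − θ_1 − θ_2 = 59.9933° (wrapped to (-180°,180°])

0.004 -134.998 59.993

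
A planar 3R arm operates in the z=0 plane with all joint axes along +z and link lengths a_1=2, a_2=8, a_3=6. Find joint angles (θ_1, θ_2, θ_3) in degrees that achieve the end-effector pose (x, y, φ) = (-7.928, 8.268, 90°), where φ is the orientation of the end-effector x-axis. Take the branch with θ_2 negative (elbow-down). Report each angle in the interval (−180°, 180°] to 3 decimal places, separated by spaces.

-119.996 -90.005 -59.999

wrist centre = target − a_3·(cos φ, sin φ) = (-7.9280, 2.2680)
cos θ_2 = (67.9970−2²−8²)/(2·2·8) = -0.0001; θ_2 = -90.0054° (elbow-down)
β = atan2(2.2680,-7.9280) = 164.0355°; ψ = atan2(-8.0000,1.9993) = -75.9688°
θ_1 = β − ψ = 240.0043°
θ_3 = φ − θ_1 − θ_2 = -59.9990° (wrapped to (-180°,180°])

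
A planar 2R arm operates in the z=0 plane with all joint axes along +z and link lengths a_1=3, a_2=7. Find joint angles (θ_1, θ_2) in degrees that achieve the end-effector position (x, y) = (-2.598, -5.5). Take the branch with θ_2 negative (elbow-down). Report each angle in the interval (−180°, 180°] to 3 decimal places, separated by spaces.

-20.569 -120.001

cos θ_2 = (36.9996−3²−7²)/(2·3·7) = -0.5000; θ_2 = -120.0006° (elbow-down)
β = atan2(-5.5000,-2.5980) = -115.2843°; ψ = atan2(-6.0621,-0.5001) = -94.7157°
θ_1 = β − ψ = -20.5687°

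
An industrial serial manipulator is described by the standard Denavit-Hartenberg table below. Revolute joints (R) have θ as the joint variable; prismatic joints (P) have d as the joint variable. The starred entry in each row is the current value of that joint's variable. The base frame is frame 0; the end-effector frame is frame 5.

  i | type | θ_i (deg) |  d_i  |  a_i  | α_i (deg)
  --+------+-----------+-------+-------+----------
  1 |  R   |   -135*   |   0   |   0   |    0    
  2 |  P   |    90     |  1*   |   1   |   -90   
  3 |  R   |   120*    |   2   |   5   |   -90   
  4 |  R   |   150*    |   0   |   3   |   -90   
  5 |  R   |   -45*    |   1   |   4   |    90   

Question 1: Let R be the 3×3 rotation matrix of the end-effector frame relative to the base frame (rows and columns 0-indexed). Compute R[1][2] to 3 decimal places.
0.900

End-effector z-axis (col 2 of R) = (-0.3995,0.8995,-0.1768)
R[1][2] = 0.8995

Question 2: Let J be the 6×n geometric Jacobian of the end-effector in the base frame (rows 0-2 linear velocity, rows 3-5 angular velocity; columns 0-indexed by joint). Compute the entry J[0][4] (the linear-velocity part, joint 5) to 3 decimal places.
1.598

axis z_4 = (0.7891,0.4356,0.4330); lever o_n−o_4 = (-1.0769,0.3016,3.9685)
cross product → J_v[:, 4] = (1.5981,-3.5981,0.7071)
J_ω[:, 4] = z_4
entry J[0][4] = 1.5981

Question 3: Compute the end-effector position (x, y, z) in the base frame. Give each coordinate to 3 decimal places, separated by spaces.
after link 1: o_1 = (0.0000, 0.0000, 0.0000)
after link 2: o_2 = (0.7071, -0.7071, 1.0000)
after link 3: o_3 = (0.3536, 2.4749, -3.3301)
after link 4: o_4 = (0.2115, 0.4957, -1.0801)
after link 5: o_5 = (-0.8654, 0.7973, 2.8884)

-0.865 0.797 2.888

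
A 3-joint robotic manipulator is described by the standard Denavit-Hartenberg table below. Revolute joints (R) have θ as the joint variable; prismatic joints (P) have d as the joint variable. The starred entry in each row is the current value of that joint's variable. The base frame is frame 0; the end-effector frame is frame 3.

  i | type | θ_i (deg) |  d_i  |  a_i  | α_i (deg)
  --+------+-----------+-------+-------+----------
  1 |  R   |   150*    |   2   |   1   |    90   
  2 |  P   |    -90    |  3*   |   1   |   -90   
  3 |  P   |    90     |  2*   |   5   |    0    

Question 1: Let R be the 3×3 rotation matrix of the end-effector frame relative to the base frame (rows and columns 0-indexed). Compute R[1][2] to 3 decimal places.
0.500

End-effector z-axis (col 2 of R) = (-0.8660,0.5000,0.0000)
R[1][2] = 0.5000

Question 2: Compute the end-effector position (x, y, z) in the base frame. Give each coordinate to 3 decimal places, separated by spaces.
after link 1: o_1 = (-0.8660, 0.5000, 2.0000)
after link 2: o_2 = (0.6340, 3.0981, 1.0000)
after link 3: o_3 = (-3.5981, -0.2321, 1.0000)

-3.598 -0.232 1.000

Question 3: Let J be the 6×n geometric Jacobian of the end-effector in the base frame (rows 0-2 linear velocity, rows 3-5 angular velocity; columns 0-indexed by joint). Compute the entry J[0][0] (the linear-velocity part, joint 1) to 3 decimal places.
0.232

axis z_0 = ẑ; lever o_n−o_0 = (-3.5981,-0.2321,1.0000)
cross product → J_v[:, 0] = (0.2321,-3.5981,0.0000)
J_ω[:, 0] = z_0
entry J[0][0] = 0.2321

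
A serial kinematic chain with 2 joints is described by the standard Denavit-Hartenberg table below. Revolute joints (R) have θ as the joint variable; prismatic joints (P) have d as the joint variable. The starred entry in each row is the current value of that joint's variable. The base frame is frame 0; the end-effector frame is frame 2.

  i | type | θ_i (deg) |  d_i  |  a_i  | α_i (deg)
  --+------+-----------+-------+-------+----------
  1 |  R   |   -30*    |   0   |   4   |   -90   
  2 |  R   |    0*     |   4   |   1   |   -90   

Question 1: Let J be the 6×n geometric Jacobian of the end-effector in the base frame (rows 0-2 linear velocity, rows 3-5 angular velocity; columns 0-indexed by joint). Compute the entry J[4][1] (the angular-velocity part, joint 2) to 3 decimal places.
axis z_1 = (0.5000,0.8660,0.0000); lever o_n−o_1 = (2.8660,2.9641,0.0000)
cross product → J_v[:, 1] = (0.0000,0.0000,-1.0000)
J_ω[:, 1] = z_1
entry J[4][1] = 0.8660

0.866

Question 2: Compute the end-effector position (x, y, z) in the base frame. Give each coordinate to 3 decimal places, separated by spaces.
6.330 0.964 0.000

after link 1: o_1 = (3.4641, -2.0000, 0.0000)
after link 2: o_2 = (6.3301, 0.9641, 0.0000)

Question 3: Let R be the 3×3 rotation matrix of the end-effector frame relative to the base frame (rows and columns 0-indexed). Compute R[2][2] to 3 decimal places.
End-effector z-axis (col 2 of R) = (0.0000,0.0000,-1.0000)
R[2][2] = -1.0000

-1.000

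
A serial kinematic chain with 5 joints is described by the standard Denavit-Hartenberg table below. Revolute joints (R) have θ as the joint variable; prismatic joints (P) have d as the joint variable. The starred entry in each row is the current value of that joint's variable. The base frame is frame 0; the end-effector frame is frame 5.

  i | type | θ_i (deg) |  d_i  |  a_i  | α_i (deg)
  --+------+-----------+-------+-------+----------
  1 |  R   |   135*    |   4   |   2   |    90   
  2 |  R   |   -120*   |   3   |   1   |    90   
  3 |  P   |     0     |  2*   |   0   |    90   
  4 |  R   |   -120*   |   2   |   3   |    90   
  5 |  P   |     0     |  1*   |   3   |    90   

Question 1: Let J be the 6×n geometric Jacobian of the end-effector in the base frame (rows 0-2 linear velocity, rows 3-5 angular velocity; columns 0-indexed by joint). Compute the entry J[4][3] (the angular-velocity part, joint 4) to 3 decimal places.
-0.707

axis z_3 = (-0.7071,-0.7071,-0.0000); lever o_n−o_3 = (-5.6569,2.8284,1.0000)
cross product → J_v[:, 3] = (-0.7071,0.7071,-6.0000)
J_ω[:, 3] = z_3
entry J[4][3] = -0.7071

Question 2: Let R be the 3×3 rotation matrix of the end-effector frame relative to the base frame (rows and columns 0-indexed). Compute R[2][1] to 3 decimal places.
End-effector y-axis (col 1 of R) = (-0.0000,-0.0000,1.0000)
R[2][1] = 1.0000

1.000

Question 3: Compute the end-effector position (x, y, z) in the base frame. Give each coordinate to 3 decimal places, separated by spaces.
-3.371 4.786 5.134

after link 1: o_1 = (-1.4142, 1.4142, 4.0000)
after link 2: o_2 = (1.0607, 3.1820, 3.1340)
after link 3: o_3 = (2.2854, 1.9572, 4.1340)
after link 4: o_4 = (-1.2501, 2.6643, 4.1340)
after link 5: o_5 = (-3.3714, 4.7857, 5.1340)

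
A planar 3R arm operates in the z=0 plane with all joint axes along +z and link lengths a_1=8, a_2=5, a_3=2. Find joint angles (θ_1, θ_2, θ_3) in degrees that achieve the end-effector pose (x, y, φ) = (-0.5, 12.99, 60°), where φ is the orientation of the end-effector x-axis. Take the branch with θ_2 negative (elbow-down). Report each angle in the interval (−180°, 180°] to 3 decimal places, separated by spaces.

wrist centre = target − a_3·(cos φ, sin φ) = (-1.5000, 11.2579)
cos θ_2 = (128.9914−8²−5²)/(2·8·5) = 0.4999; θ_2 = -60.0071° (elbow-down)
β = atan2(11.2579,-1.5000) = 97.5893°; ψ = atan2(-4.3304,10.4995) = -22.4134°
θ_1 = β − ψ = 120.0027°
θ_3 = φ − θ_1 − θ_2 = 0.0044° (wrapped to (-180°,180°])

120.003 -60.007 0.004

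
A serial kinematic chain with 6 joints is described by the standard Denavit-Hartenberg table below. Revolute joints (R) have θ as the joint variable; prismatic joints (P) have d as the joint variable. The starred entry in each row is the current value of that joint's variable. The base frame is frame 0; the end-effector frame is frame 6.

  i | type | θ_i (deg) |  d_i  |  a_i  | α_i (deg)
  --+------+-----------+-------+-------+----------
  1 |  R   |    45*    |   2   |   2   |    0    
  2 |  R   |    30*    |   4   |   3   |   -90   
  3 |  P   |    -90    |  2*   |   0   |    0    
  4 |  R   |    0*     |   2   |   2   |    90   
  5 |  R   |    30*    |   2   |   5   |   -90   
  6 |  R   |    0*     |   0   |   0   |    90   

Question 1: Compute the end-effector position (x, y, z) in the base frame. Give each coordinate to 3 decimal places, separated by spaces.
-4.605 4.062 12.330

after link 1: o_1 = (1.4142, 1.4142, 2.0000)
after link 2: o_2 = (2.1907, 4.3120, 6.0000)
after link 3: o_3 = (0.2588, 4.8296, 6.0000)
after link 4: o_4 = (-1.6730, 5.3473, 8.0000)
after link 5: o_5 = (-4.6055, 4.0625, 12.3301)
after link 6: o_6 = (-4.6055, 4.0625, 12.3301)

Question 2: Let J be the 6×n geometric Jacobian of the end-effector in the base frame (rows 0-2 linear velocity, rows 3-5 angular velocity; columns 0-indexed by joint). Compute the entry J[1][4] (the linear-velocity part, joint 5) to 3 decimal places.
1.121

axis z_4 = (-0.2588,-0.9659,0.0000); lever o_n−o_4 = (-2.9325,-1.2848,4.3301)
cross product → J_v[:, 4] = (-4.1826,1.1207,-2.5000)
J_ω[:, 4] = z_4
entry J[1][4] = 1.1207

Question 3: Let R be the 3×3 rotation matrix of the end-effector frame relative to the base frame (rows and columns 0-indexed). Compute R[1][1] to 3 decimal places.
0.224

End-effector y-axis (col 1 of R) = (-0.8365,0.2241,-0.5000)
R[1][1] = 0.2241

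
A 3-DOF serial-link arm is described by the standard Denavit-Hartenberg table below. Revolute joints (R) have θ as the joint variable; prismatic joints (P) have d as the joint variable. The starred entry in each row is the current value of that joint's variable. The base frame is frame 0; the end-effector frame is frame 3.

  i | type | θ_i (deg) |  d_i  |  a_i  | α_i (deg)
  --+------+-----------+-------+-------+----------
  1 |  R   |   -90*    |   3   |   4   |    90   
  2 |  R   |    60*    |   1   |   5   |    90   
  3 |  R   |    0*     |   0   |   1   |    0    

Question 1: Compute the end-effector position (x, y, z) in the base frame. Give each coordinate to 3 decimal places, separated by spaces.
after link 1: o_1 = (0.0000, -4.0000, 3.0000)
after link 2: o_2 = (-1.0000, -6.5000, 7.3301)
after link 3: o_3 = (-1.0000, -7.0000, 8.1962)

-1.000 -7.000 8.196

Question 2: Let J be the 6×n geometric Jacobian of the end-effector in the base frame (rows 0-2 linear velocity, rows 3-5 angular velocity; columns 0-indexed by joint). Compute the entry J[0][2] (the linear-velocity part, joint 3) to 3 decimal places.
-1.000

axis z_2 = (-0.0000,-0.8660,-0.5000); lever o_n−o_2 = (0.0000,-0.5000,0.8660)
cross product → J_v[:, 2] = (-1.0000,-0.0000,0.0000)
J_ω[:, 2] = z_2
entry J[0][2] = -1.0000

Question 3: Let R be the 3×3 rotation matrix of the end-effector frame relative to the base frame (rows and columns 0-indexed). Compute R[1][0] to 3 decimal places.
-0.500

End-effector x-axis (col 0 of R) = (0.0000,-0.5000,0.8660)
R[1][0] = -0.5000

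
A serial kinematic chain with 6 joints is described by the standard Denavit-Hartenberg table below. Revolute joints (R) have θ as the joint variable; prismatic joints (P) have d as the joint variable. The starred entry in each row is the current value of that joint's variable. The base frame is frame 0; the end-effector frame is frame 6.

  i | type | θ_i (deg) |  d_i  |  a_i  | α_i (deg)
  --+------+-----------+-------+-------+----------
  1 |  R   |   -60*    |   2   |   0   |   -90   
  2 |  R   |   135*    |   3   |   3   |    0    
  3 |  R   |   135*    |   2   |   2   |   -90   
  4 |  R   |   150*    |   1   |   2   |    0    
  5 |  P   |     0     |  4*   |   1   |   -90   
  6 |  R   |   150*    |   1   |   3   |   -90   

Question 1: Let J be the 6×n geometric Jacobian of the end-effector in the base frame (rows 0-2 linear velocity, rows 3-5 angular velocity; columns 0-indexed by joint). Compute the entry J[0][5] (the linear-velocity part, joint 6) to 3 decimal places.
1.949

axis z_5 = (0.7500,0.4330,-0.5000); lever o_n−o_5 = (1.1250,2.3816,1.7500)
cross product → J_v[:, 5] = (1.9486,-1.8750,1.2990)
J_ω[:, 5] = z_5
entry J[0][5] = 1.9486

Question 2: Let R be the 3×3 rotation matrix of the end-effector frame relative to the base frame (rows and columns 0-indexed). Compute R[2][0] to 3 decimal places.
End-effector x-axis (col 0 of R) = (0.1250,0.6495,0.7500)
R[2][0] = 0.7500

0.750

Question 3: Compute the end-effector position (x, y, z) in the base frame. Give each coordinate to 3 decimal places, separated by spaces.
5.595 1.639 1.031

after link 1: o_1 = (0.0000, 0.0000, 2.0000)
after link 2: o_2 = (1.5374, 3.3371, -0.1213)
after link 3: o_3 = (3.2695, 4.3371, 1.8787)
after link 4: o_4 = (2.9034, 2.9711, 0.1466)
after link 5: o_5 = (4.4704, -0.7430, -0.7194)
after link 6: o_6 = (5.5954, 1.6386, 1.0306)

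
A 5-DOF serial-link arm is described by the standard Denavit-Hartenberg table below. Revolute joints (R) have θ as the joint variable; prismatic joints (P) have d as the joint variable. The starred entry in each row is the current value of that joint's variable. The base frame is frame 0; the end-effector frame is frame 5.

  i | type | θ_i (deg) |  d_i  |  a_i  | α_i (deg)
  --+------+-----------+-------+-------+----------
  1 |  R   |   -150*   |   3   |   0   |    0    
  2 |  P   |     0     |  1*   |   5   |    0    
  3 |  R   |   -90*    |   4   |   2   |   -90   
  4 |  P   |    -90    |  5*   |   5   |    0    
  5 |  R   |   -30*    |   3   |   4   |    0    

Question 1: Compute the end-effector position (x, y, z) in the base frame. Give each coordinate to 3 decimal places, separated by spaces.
-11.258 -6.500 16.464

after link 1: o_1 = (0.0000, 0.0000, 3.0000)
after link 2: o_2 = (-4.3301, -2.5000, 4.0000)
after link 3: o_3 = (-5.3301, -0.7679, 8.0000)
after link 4: o_4 = (-9.6603, -3.2679, 13.0000)
after link 5: o_5 = (-11.2583, -6.5000, 16.4641)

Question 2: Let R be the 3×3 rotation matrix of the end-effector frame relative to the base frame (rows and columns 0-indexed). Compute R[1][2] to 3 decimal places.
-0.500

End-effector z-axis (col 2 of R) = (-0.8660,-0.5000,0.0000)
R[1][2] = -0.5000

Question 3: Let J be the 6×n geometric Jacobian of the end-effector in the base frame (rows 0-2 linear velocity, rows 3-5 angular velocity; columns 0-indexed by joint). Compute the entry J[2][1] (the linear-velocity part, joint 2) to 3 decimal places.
prismatic axis z_1 = (0.0000,0.0000,1.0000)
J_v[:, 1] = z_1; J_ω[:, 1] = (0,0,0)
entry J[2][1] = 1.0000

1.000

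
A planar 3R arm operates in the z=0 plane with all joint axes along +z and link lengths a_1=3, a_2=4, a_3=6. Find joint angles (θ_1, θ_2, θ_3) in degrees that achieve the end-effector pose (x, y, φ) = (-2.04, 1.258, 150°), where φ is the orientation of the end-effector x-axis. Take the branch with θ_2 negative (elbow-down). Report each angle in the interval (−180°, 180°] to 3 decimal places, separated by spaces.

45.011 -120.011 -134.999

wrist centre = target − a_3·(cos φ, sin φ) = (3.1562, -1.7420)
cos θ_2 = (12.9959−3²−4²)/(2·3·4) = -0.5002; θ_2 = -120.0114° (elbow-down)
β = atan2(-1.7420,3.1562) = -28.8960°; ψ = atan2(-3.4637,0.9993) = -73.9067°
θ_1 = β − ψ = 45.0107°
θ_3 = φ − θ_1 − θ_2 = -134.9993° (wrapped to (-180°,180°])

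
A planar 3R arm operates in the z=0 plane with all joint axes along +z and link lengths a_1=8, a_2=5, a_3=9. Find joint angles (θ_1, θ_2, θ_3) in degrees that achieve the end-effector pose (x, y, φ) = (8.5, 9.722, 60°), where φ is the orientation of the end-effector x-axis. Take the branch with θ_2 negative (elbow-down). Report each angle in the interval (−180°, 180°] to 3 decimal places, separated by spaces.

wrist centre = target − a_3·(cos φ, sin φ) = (4.0000, 1.9278)
cos θ_2 = (19.7163−8²−5²)/(2·8·5) = -0.8660; θ_2 = -150.0024° (elbow-down)
β = atan2(1.9278,4.0000) = 25.7314°; ψ = atan2(-2.4998,3.6698) = -34.2624°
θ_1 = β − ψ = 59.9938°
θ_3 = φ − θ_1 − θ_2 = 150.0086° (wrapped to (-180°,180°])

59.994 -150.002 150.009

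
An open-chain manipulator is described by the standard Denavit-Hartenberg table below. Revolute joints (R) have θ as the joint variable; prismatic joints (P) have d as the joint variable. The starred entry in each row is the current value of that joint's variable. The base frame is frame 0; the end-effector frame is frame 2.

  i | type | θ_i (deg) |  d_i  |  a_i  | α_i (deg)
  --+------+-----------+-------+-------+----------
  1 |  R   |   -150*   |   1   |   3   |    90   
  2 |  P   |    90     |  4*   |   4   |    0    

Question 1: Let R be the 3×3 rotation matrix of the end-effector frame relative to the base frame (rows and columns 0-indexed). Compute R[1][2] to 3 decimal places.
End-effector z-axis (col 2 of R) = (-0.5000,0.8660,0.0000)
R[1][2] = 0.8660

0.866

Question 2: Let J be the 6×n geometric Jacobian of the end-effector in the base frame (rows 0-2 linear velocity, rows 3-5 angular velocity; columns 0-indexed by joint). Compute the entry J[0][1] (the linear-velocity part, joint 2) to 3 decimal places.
-0.500

prismatic axis z_1 = (-0.5000,0.8660,0.0000)
J_v[:, 1] = z_1; J_ω[:, 1] = (0,0,0)
entry J[0][1] = -0.5000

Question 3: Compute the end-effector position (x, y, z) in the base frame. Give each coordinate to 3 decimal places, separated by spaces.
after link 1: o_1 = (-2.5981, -1.5000, 1.0000)
after link 2: o_2 = (-4.5981, 1.9641, 5.0000)

-4.598 1.964 5.000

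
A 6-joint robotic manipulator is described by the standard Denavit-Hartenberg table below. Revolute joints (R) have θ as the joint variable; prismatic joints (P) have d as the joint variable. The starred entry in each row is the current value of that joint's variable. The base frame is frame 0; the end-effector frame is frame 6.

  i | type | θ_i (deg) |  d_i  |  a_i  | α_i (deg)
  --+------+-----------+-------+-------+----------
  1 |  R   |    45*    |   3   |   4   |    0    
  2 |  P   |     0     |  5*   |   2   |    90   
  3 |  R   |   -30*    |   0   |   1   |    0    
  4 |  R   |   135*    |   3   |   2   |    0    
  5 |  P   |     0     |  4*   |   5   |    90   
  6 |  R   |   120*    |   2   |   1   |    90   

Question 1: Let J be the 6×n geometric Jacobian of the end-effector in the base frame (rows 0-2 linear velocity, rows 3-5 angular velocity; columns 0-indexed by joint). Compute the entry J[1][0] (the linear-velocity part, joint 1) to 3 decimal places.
10.594

axis z_0 = ẑ; lever o_n−o_0 = (10.5936,-0.5307,14.2962)
cross product → J_v[:, 0] = (0.5307,10.5936,-0.0000)
J_ω[:, 0] = z_0
entry J[1][0] = 10.5936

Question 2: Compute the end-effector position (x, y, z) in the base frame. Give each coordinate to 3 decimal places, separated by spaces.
after link 1: o_1 = (2.8284, 2.8284, 3.0000)
after link 2: o_2 = (4.2426, 4.2426, 8.0000)
after link 3: o_3 = (4.8550, 4.8550, 7.5000)
after link 4: o_4 = (6.6103, 2.3677, 9.4319)
after link 5: o_5 = (8.5237, -1.3758, 14.2615)
after link 6: o_6 = (10.5936, -0.5307, 14.2962)

10.594 -0.531 14.296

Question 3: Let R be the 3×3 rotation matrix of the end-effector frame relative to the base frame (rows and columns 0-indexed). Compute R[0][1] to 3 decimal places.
0.683

End-effector y-axis (col 1 of R) = (0.6830,0.6830,0.2588)
R[0][1] = 0.6830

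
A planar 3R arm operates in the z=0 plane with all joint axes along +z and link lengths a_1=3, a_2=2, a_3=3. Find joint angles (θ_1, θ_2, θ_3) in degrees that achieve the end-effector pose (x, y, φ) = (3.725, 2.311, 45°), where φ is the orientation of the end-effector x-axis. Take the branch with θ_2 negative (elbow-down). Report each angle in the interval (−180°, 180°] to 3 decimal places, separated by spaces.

45.008 -149.999 149.992

wrist centre = target − a_3·(cos φ, sin φ) = (1.6037, 0.1897)
cos θ_2 = (2.6078−3²−2²)/(2·3·2) = -0.8660; θ_2 = -149.9993° (elbow-down)
β = atan2(0.1897,1.6037) = 6.7455°; ψ = atan2(-1.0000,1.2680) = -38.2623°
θ_1 = β − ψ = 45.0078°
θ_3 = φ − θ_1 − θ_2 = 149.9916° (wrapped to (-180°,180°])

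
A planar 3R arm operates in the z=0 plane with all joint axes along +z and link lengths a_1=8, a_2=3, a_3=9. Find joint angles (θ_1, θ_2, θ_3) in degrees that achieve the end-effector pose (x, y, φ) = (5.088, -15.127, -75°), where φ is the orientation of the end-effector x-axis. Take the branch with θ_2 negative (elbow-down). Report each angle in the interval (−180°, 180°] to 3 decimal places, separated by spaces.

wrist centre = target − a_3·(cos φ, sin φ) = (2.7586, -6.4337)
cos θ_2 = (49.0021−8²−3²)/(2·8·3) = -0.5000; θ_2 = -119.9971° (elbow-down)
β = atan2(-6.4337,2.7586) = -66.7913°; ψ = atan2(-2.5982,6.5001) = -21.7870°
θ_1 = β − ψ = -45.0043°
θ_3 = φ − θ_1 − θ_2 = 90.0014° (wrapped to (-180°,180°])

-45.004 -119.997 90.001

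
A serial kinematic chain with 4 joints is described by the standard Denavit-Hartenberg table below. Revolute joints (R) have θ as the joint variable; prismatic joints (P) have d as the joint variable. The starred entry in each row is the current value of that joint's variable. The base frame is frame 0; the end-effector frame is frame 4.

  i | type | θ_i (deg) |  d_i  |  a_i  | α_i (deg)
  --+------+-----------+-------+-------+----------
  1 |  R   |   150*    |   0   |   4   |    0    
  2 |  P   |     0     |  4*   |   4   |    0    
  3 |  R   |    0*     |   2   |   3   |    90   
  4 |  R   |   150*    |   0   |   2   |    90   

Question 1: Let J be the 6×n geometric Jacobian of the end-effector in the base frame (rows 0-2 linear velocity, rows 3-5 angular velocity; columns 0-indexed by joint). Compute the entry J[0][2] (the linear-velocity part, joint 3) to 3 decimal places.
-0.634

axis z_2 = (0.0000,0.0000,1.0000); lever o_n−o_2 = (-1.0981,0.6340,3.0000)
cross product → J_v[:, 2] = (-0.6340,-1.0981,0.0000)
J_ω[:, 2] = z_2
entry J[0][2] = -0.6340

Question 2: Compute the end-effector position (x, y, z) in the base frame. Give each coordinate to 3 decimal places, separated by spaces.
-8.026 4.634 7.000

after link 1: o_1 = (-3.4641, 2.0000, 0.0000)
after link 2: o_2 = (-6.9282, 4.0000, 4.0000)
after link 3: o_3 = (-9.5263, 5.5000, 6.0000)
after link 4: o_4 = (-8.0263, 4.6340, 7.0000)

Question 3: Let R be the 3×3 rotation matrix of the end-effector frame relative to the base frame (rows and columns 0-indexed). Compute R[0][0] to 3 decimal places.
End-effector x-axis (col 0 of R) = (0.7500,-0.4330,0.5000)
R[0][0] = 0.7500

0.750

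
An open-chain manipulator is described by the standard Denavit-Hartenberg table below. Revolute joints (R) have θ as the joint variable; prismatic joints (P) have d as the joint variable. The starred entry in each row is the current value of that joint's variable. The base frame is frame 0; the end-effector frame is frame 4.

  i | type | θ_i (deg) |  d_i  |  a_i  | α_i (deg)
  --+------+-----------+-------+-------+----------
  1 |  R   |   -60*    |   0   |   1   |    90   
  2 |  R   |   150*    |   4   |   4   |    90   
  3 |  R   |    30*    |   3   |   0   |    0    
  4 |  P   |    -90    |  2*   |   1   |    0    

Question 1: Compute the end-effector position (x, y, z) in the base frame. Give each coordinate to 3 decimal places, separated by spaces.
after link 1: o_1 = (0.5000, -0.8660, 0.0000)
after link 2: o_2 = (-4.6962, 0.1340, 2.0000)
after link 3: o_3 = (-3.9462, -1.1651, 4.5981)
after link 4: o_4 = (-2.9127, -1.2231, 6.5801)

-2.913 -1.223 6.580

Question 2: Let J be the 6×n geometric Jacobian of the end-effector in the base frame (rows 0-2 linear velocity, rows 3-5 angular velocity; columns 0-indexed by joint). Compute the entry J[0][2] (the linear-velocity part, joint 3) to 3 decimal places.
axis z_2 = (0.2500,-0.4330,0.8660); lever o_n−o_2 = (1.7835,-1.3571,4.5801)
cross product → J_v[:, 2] = (-0.8080,0.3995,0.4330)
J_ω[:, 2] = z_2
entry J[0][2] = -0.8080

-0.808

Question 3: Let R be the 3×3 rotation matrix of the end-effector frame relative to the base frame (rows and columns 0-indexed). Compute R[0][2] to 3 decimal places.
End-effector z-axis (col 2 of R) = (0.2500,-0.4330,0.8660)
R[0][2] = 0.2500

0.250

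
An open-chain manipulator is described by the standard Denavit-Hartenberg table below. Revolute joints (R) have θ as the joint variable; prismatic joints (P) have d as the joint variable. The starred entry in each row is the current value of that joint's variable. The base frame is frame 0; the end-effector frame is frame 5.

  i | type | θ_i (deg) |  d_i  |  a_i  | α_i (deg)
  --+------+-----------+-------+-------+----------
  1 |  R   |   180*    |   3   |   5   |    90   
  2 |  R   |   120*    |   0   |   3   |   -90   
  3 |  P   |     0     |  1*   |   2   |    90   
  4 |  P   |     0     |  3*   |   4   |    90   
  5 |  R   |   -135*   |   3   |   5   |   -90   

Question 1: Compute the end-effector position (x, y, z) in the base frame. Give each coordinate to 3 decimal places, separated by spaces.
-4.000 -0.536 8.732

after link 1: o_1 = (-5.0000, 0.0000, 3.0000)
after link 2: o_2 = (-3.5000, 0.0000, 5.5981)
after link 3: o_3 = (-1.6340, 0.0000, 6.8301)
after link 4: o_4 = (0.3660, 3.0000, 10.2942)
after link 5: o_5 = (-3.9998, -0.5355, 8.7324)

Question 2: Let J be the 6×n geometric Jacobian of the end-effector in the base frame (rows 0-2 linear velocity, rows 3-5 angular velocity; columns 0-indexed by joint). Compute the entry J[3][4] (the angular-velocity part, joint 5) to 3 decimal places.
-0.866

axis z_4 = (-0.8660,0.0000,0.5000); lever o_n−o_4 = (-4.3658,-3.5355,-1.5619)
cross product → J_v[:, 4] = (1.7678,-3.5355,3.0619)
J_ω[:, 4] = z_4
entry J[3][4] = -0.8660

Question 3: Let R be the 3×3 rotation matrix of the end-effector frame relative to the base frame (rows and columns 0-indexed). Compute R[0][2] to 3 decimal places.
0.354

End-effector z-axis (col 2 of R) = (0.3536,-0.7071,0.6124)
R[0][2] = 0.3536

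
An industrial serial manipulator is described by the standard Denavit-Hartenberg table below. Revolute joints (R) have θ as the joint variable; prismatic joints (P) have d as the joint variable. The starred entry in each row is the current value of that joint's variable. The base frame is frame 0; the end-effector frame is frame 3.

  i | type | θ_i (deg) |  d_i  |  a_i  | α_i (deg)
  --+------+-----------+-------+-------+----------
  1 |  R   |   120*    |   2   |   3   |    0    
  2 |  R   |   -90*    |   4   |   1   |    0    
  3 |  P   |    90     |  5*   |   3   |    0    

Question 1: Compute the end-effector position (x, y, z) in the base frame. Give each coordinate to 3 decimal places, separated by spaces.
-2.134 5.696 11.000

after link 1: o_1 = (-1.5000, 2.5981, 2.0000)
after link 2: o_2 = (-0.6340, 3.0981, 6.0000)
after link 3: o_3 = (-2.1340, 5.6962, 11.0000)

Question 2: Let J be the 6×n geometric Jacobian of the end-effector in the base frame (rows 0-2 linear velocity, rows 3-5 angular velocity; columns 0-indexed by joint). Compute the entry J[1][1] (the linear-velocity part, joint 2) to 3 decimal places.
-0.634

axis z_1 = (0.0000,0.0000,1.0000); lever o_n−o_1 = (-0.6340,3.0981,9.0000)
cross product → J_v[:, 1] = (-3.0981,-0.6340,0.0000)
J_ω[:, 1] = z_1
entry J[1][1] = -0.6340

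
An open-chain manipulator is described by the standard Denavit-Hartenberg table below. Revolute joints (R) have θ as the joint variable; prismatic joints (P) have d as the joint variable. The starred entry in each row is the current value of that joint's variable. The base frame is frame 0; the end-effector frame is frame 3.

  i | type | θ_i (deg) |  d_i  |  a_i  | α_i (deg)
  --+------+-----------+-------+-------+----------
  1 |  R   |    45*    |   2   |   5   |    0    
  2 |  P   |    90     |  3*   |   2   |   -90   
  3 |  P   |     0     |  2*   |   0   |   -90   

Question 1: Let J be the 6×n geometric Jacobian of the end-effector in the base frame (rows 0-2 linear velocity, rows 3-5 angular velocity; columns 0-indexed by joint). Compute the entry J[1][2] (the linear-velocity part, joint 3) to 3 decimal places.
prismatic axis z_2 = (-0.7071,-0.7071,0.0000)
J_v[:, 2] = z_2; J_ω[:, 2] = (0,0,0)
entry J[1][2] = -0.7071

-0.707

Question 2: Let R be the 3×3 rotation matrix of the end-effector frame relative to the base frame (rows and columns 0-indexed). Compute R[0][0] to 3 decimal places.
End-effector x-axis (col 0 of R) = (-0.7071,0.7071,0.0000)
R[0][0] = -0.7071

-0.707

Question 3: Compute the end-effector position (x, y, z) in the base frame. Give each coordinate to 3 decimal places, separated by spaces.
after link 1: o_1 = (3.5355, 3.5355, 2.0000)
after link 2: o_2 = (2.1213, 4.9497, 5.0000)
after link 3: o_3 = (0.7071, 3.5355, 5.0000)

0.707 3.536 5.000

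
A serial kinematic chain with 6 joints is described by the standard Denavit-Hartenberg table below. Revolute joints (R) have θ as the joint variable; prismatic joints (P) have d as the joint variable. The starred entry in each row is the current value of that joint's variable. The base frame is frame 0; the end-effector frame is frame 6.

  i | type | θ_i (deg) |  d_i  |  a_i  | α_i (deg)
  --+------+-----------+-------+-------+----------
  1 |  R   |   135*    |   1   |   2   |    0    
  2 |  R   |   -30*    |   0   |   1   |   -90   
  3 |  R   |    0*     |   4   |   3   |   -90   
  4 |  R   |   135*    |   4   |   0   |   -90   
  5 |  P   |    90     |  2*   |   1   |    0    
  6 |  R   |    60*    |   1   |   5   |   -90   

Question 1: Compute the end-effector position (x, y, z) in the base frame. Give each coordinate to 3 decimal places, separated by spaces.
after link 1: o_1 = (-1.4142, 1.4142, 1.0000)
after link 2: o_2 = (-1.6730, 2.3801, 1.0000)
after link 3: o_3 = (-6.3132, 4.2426, 1.0000)
after link 4: o_4 = (-6.3132, 4.2426, -3.0000)
after link 5: o_5 = (-7.3132, 2.5106, -2.0000)
after link 6: o_6 = (-11.5632, 3.8096, 0.5000)

-11.563 3.810 0.500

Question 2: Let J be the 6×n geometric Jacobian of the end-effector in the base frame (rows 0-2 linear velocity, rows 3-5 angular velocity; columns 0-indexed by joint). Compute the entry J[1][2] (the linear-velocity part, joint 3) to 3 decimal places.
axis z_2 = (-0.9659,-0.2588,0.0000); lever o_n−o_2 = (-9.8902,1.4295,-0.5000)
cross product → J_v[:, 2] = (0.1294,-0.4830,-3.9405)
J_ω[:, 2] = z_2
entry J[1][2] = -0.4830

-0.483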